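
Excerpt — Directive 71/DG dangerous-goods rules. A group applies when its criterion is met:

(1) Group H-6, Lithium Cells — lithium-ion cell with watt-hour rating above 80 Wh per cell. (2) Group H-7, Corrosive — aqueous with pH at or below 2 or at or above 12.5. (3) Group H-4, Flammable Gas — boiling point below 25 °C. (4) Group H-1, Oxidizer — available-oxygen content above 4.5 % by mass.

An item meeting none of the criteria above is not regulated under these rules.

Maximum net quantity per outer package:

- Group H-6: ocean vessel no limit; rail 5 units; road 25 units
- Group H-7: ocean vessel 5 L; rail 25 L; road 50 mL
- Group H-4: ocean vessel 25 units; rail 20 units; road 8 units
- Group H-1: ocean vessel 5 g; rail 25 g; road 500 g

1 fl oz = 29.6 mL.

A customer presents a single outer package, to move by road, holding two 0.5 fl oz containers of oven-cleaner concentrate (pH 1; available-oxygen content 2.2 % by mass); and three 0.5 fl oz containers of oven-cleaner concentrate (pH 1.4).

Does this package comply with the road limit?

No

The oven-cleaner concentrate has pH 1, which is ≤ 2, so it is Group H-7 (Corrosive).
Oven-cleaner concentrate: pH 1.4 ≤ 2 → Group H-7 (Corrosive).
Total Group H-7: (two 0.5 fl oz containers = 29.6 mL) + (three 0.5 fl oz containers = 44.4 mL) = 74 mL.
74 mL > 50 mL (road limit, Group H-7) — over the limit.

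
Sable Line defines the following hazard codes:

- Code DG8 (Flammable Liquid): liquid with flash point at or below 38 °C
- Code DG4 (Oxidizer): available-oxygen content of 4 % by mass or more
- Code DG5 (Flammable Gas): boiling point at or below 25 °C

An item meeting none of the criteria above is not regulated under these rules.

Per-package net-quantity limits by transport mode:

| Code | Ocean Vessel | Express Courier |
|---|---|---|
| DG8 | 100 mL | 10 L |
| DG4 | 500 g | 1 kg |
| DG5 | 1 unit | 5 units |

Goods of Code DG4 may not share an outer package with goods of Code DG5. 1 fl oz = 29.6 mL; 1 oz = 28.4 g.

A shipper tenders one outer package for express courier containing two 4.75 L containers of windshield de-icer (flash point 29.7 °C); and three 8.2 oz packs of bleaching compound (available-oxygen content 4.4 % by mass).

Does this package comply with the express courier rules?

Yes

With flash point 29.7 °C (≤ 38 °C), the windshield de-icer falls in Code DG8.
With available-oxygen content 4.4 % by mass (≥ 4 % by mass), the bleaching compound falls in Code DG4.
Code DG4 quantity: three 8.2 oz packs = 698.64 g.
That is within the Code DG4 express courier limit of 1 kg.
Code DG8 quantity: two 4.75 L containers = 9.5 L.
9.5 L is within the express courier limit of 10 L for Code DG8.
The segregation rule (Code DG4 with Code DG5) does not apply to Code DG4 with Code DG8.
Every hazard code is within its express courier limit and no segregation rule is violated.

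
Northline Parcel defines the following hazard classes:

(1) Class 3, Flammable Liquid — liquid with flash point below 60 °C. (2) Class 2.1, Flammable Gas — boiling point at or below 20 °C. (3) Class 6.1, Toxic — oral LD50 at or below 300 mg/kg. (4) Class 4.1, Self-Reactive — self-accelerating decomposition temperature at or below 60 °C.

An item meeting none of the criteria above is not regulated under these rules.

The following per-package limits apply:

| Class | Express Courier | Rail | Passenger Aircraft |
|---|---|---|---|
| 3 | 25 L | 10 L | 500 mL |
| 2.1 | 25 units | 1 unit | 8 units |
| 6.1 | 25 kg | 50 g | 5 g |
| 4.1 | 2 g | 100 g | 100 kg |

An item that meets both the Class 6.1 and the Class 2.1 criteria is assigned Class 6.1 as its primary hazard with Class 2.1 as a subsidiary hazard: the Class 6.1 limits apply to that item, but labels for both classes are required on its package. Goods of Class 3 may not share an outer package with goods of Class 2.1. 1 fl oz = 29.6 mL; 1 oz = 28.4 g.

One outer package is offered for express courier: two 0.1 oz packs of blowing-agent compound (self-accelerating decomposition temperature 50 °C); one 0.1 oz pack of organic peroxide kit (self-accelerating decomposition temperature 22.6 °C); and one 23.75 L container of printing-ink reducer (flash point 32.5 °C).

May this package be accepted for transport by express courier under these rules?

No

Blowing-agent compound: self-accelerating decomposition temperature 50 °C ≤ 60 °C → Class 4.1 (Self-Reactive).
Self-accelerating decomposition temperature 22.6 °C meets the Class 4.1 criterion (Self-Reactive), so the organic peroxide kit is Class 4.1.
The printing-ink reducer has flash point 32.5 °C, which is < 60 °C, so it is Class 3 (Flammable Liquid).
Total Class 4.1: (two 0.1 oz packs = 5.68 g) + (one 0.1 oz pack = 2.84 g) = 8.52 g.
That exceeds the Class 4.1 express courier limit of 2 g.
Class 3 quantity: 23.75 L.
23.75 L is within the express courier limit of 25 L for Class 3.
The segregation rule (Class 3 with Class 2.1) does not apply to Class 4.1 with Class 3.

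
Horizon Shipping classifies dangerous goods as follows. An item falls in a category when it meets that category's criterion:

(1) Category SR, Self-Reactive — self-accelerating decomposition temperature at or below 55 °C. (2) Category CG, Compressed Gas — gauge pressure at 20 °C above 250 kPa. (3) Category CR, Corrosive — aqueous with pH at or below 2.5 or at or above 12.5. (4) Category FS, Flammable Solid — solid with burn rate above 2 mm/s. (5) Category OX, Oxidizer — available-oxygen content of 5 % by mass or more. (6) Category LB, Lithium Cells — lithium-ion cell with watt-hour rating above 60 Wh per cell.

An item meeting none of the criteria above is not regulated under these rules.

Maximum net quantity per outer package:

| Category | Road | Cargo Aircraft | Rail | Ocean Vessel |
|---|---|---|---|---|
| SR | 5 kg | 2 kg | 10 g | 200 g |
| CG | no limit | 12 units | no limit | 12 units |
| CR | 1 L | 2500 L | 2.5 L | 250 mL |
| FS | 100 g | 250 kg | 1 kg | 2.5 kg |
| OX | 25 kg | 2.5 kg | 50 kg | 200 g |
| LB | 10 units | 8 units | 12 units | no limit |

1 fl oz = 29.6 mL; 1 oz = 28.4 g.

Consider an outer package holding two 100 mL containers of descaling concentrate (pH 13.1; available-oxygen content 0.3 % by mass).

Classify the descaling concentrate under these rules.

With pH 13.1 (≥ 12.5), the descaling concentrate falls in Category CR.

Category CR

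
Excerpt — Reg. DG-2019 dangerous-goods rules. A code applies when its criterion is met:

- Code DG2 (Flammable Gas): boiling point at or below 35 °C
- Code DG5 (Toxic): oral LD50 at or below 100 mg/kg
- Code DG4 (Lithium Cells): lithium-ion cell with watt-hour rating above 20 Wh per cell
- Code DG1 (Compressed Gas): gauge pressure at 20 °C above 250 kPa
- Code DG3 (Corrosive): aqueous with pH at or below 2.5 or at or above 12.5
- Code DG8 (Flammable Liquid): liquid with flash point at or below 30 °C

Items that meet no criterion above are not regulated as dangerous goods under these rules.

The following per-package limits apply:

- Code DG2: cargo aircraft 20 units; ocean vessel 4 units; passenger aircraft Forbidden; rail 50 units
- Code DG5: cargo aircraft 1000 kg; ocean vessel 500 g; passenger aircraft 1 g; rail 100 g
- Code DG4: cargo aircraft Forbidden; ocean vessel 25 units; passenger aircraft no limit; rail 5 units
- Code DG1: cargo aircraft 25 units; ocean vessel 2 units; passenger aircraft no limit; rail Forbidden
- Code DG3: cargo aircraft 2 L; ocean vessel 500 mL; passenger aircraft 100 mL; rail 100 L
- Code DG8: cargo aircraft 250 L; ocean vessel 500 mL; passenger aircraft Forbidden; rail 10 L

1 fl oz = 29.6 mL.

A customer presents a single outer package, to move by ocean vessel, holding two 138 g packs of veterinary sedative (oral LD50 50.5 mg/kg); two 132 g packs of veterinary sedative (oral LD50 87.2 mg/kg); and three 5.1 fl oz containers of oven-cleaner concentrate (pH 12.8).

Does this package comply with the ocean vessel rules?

No

With oral LD50 50.5 mg/kg (≤ 100 mg/kg), the veterinary sedative falls in Code DG5.
Veterinary sedative: oral LD50 87.2 mg/kg ≤ 100 mg/kg → Code DG5 (Toxic).
With pH 12.8 (≥ 12.5), the oven-cleaner concentrate falls in Code DG3.
Code DG3 quantity: three 5.1 fl oz containers = 452.88 mL.
452.88 mL is within the ocean vessel limit of 500 mL for Code DG3.
Total Code DG5: (two 138 g packs = 276 g) + (two 132 g packs = 264 g) = 540 g.
That exceeds the Code DG5 ocean vessel limit of 500 g.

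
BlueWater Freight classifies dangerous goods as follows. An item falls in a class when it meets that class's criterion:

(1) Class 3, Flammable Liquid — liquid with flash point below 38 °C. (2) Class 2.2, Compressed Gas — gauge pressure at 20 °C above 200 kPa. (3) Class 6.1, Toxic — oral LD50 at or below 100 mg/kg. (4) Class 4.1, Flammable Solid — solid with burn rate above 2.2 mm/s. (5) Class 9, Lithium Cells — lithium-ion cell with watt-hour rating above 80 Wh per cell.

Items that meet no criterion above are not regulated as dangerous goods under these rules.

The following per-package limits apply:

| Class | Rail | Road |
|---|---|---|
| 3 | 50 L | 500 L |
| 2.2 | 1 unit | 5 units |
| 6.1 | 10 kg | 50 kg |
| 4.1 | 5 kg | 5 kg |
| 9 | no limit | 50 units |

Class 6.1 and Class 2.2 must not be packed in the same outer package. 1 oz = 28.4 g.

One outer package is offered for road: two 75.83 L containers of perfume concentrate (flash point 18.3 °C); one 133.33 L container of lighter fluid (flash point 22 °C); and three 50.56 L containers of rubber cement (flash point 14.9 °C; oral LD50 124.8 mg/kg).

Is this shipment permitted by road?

The perfume concentrate has flash point 18.3 °C, which is < 38 °C, so it is Class 3 (Flammable Liquid).
With flash point 22 °C (< 38 °C), the lighter fluid falls in Class 3.
Flash point 14.9 °C meets the Class 3 criterion (Flammable Liquid), so the rubber cement is Class 3.
Total Class 3: (two 75.83 L containers = 151.66 L) + 133.33 L + (three 50.56 L containers = 151.68 L) = 436.67 L.
436.67 L ≤ 500 L (road limit, Class 3) — within limit.

Yes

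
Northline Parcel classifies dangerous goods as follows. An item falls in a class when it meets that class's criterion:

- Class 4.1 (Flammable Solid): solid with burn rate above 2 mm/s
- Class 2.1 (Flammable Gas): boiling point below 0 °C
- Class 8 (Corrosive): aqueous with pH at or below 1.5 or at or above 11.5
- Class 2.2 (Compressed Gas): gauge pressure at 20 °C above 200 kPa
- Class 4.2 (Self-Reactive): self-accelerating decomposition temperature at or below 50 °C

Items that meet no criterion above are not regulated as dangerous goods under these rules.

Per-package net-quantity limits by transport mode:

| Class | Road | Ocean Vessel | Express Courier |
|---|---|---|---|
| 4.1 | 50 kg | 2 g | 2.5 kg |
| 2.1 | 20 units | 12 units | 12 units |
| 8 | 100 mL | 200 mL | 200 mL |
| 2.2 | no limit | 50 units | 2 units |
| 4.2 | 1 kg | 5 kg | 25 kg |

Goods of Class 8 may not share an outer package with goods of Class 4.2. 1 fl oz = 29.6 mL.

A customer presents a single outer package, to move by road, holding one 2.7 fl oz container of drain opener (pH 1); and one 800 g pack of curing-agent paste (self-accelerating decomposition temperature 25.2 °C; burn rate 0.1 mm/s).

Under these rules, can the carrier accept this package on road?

Drain opener: pH 1 ≤ 1.5 → Class 8 (Corrosive).
The curing-agent paste has self-accelerating decomposition temperature 25.2 °C, which is ≤ 50 °C, so it is Class 4.2 (Self-Reactive).
Class 8 quantity: one 2.7 fl oz container = 79.92 mL.
79.92 mL is within the road limit of 100 mL for Class 8.
Class 4.2 quantity: 800 g.
800 g is within the road limit of 1 kg for Class 4.2.
Class 8 and Class 4.2 may not share an outer package.

No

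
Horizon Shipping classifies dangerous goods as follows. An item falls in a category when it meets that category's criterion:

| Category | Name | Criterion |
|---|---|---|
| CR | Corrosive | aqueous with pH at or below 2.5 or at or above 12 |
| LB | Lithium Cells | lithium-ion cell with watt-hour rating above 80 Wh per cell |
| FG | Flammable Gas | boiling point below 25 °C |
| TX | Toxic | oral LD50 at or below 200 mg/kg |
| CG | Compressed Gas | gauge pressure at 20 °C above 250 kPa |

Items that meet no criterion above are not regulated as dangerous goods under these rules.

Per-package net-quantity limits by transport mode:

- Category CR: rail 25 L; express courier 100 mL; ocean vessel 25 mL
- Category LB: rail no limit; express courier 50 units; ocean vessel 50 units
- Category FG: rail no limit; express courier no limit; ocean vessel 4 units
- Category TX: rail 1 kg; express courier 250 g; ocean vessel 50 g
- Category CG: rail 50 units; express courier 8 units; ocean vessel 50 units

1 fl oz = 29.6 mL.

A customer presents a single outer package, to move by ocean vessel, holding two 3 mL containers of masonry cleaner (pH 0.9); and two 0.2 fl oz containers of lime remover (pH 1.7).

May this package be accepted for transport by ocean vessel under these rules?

Yes

With pH 0.9 (≤ 2.5), the masonry cleaner falls in Category CR.
pH 1.7 meets the Category CR criterion (Corrosive), so the lime remover is Category CR.
Total Category CR: (two 3 mL containers = 6 mL) + (two 0.2 fl oz containers = 11.84 mL) = 17.84 mL.
17.84 mL is within the ocean vessel limit of 25 mL for Category CR.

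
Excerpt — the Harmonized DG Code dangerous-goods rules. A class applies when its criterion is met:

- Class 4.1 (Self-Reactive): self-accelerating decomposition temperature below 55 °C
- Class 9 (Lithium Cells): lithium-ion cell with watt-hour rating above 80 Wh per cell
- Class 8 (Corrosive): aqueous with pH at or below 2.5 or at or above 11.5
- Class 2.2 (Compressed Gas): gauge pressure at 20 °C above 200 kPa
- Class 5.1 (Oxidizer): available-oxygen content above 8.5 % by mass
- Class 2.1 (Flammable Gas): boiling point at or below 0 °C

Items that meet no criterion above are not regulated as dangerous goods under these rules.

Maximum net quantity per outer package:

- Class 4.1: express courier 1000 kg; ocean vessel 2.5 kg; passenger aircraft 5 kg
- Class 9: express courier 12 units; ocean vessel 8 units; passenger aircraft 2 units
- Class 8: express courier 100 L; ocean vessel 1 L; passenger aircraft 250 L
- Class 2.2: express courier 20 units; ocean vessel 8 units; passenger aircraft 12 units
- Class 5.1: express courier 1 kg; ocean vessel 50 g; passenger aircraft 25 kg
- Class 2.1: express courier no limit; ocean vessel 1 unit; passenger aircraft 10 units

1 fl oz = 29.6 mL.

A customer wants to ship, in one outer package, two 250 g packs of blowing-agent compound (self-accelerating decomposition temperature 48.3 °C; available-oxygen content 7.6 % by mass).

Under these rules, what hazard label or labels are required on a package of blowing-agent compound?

Class 4.1

Blowing-agent compound: self-accelerating decomposition temperature 48.3 °C < 55 °C → Class 4.1 (Self-Reactive).
Only the Class 4.1 label is required.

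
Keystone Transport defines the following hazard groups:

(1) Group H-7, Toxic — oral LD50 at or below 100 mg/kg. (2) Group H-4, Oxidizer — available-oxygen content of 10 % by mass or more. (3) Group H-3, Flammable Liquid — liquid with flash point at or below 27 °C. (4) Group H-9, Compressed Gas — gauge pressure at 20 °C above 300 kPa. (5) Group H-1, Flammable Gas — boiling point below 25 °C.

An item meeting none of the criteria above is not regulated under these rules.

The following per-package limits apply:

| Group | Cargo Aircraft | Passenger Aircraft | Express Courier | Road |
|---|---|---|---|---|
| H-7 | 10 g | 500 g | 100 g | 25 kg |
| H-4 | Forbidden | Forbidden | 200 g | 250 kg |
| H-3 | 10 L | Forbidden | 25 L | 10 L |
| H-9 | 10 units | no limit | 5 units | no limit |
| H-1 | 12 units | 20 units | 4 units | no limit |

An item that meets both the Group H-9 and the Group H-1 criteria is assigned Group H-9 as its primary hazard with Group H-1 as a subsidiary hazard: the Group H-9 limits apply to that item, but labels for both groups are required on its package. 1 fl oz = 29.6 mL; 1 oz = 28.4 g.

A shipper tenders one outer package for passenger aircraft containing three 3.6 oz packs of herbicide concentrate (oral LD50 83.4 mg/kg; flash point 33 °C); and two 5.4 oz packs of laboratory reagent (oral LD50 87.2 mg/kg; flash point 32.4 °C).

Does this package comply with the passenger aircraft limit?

No

Oral LD50 83.4 mg/kg meets the Group H-7 criterion (Toxic), so the herbicide concentrate is Group H-7.
The laboratory reagent has oral LD50 87.2 mg/kg, which is ≤ 100 mg/kg, so it is Group H-7 (Toxic).
Group H-7 net quantity: (three 3.6 oz packs = 306.72 g) + (two 5.4 oz packs = 306.72 g) = 613.44 g.
That exceeds the Group H-7 passenger aircraft limit of 500 g.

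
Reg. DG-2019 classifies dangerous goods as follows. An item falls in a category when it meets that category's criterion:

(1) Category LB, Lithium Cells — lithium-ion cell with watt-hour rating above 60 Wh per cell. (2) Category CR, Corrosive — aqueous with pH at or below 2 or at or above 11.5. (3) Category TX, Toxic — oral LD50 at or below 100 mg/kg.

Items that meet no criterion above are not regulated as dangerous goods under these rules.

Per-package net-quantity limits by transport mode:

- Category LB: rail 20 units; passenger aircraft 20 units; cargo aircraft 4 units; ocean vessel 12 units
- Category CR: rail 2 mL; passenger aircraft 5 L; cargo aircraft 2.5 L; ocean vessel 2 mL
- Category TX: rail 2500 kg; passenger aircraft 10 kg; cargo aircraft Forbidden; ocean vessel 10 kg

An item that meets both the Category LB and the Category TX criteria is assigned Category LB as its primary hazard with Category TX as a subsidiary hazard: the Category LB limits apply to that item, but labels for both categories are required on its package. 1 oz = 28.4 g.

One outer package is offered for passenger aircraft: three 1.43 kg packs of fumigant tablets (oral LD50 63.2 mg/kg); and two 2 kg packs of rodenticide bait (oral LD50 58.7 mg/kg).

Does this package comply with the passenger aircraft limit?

Fumigant tablets: oral LD50 63.2 mg/kg ≤ 100 mg/kg → Category TX (Toxic).
Oral LD50 58.7 mg/kg meets the Category TX criterion (Toxic), so the rodenticide bait is Category TX.
Total Category TX: (three 1.43 kg packs = 4.29 kg) + (two 2 kg packs = 4 kg) = 8.29 kg.
That is within the Category TX passenger aircraft limit of 10 kg.

Yes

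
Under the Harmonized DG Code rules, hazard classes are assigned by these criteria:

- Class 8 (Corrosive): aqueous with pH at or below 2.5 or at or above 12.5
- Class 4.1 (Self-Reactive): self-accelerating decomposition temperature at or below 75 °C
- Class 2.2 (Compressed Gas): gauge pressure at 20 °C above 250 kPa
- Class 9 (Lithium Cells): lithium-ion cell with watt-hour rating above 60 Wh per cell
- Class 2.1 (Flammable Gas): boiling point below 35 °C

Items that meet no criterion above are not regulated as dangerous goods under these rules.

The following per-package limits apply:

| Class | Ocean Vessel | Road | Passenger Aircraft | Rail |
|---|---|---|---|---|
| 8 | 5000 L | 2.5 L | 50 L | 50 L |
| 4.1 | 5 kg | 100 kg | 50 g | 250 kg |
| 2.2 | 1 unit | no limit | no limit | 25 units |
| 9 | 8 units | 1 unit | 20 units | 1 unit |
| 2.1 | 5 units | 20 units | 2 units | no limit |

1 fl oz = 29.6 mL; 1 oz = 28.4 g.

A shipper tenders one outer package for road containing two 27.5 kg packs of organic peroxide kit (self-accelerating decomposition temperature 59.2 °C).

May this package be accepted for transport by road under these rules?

Yes

With self-accelerating decomposition temperature 59.2 °C (≤ 75 °C), the organic peroxide kit falls in Class 4.1.
Class 4.1 quantity: two 27.5 kg packs = 55 kg.
That is within the Class 4.1 road limit of 100 kg.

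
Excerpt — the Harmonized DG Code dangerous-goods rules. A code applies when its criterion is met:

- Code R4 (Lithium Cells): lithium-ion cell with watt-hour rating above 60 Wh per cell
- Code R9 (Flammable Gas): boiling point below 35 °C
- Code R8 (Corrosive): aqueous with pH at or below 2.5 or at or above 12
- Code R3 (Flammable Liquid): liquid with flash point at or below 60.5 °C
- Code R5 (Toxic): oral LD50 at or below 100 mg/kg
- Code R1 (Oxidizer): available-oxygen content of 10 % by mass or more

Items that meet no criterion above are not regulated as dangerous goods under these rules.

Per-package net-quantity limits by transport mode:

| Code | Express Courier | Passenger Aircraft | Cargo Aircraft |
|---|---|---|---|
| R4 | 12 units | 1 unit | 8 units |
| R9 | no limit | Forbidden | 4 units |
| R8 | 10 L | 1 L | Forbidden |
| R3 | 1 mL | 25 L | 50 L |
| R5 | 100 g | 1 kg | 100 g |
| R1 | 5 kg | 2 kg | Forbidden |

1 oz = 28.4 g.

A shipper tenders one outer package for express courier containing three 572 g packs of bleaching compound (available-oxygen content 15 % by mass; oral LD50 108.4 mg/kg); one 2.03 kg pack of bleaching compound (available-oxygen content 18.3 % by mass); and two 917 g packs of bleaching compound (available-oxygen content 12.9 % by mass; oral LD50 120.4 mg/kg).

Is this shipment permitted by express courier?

No

Bleaching compound: available-oxygen content 15 % by mass ≥ 10 % by mass → Code R1 (Oxidizer).
The bleaching compound has available-oxygen content 18.3 % by mass, which is ≥ 10 % by mass, so it is Code R1 (Oxidizer).
With available-oxygen content 12.9 % by mass (≥ 10 % by mass), the bleaching compound falls in Code R1.
Total Code R1: (three 572 g packs = 1.716 kg) + 2.03 kg + (two 917 g packs = 1.834 kg) = 5.58 kg.
That exceeds the Code R1 express courier limit of 5 kg.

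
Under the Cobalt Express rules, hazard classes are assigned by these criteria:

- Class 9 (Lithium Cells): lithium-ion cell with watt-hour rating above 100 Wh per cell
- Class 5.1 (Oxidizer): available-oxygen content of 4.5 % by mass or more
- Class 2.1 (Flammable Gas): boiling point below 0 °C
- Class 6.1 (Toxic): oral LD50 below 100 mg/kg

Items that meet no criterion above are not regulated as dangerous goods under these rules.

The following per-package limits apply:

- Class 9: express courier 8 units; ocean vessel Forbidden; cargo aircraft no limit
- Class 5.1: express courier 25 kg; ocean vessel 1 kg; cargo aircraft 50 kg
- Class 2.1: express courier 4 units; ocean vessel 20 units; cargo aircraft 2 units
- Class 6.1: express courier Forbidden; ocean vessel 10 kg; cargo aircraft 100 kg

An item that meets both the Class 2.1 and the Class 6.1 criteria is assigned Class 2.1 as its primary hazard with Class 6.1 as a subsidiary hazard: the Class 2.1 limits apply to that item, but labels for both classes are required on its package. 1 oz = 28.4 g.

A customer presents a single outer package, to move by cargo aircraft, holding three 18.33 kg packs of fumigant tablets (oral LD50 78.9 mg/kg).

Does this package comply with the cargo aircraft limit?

Yes

Fumigant tablets: oral LD50 78.9 mg/kg < 100 mg/kg → Class 6.1 (Toxic).
Class 6.1 quantity: three 18.33 kg packs = 54.99 kg.
That is within the Class 6.1 cargo aircraft limit of 100 kg.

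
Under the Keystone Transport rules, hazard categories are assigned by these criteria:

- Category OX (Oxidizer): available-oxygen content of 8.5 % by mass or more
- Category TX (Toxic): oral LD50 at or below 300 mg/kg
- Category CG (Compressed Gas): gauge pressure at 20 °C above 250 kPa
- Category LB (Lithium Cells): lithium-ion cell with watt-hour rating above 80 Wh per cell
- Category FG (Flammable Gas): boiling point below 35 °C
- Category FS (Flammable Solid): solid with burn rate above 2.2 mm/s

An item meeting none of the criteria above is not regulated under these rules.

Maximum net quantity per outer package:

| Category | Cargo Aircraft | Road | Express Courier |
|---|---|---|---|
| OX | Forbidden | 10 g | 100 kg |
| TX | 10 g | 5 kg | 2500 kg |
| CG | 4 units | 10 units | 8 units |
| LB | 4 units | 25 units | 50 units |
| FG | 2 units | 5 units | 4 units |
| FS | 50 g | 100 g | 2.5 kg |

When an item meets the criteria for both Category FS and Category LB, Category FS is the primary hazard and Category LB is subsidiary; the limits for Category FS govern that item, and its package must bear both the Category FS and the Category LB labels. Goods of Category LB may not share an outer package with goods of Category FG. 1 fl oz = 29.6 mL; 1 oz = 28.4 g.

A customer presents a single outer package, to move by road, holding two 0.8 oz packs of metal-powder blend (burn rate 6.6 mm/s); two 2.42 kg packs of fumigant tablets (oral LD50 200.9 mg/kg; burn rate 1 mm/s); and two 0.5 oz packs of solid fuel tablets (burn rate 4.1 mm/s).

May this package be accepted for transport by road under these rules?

Yes

Burn rate 6.6 mm/s meets the Category FS criterion (Flammable Solid), so the metal-powder blend is Category FS.
Oral LD50 200.9 mg/kg meets the Category TX criterion (Toxic), so the fumigant tablets are Category TX.
Burn rate 4.1 mm/s meets the Category FS criterion (Flammable Solid), so the solid fuel tablets are Category FS.
Category TX quantity: two 2.42 kg packs = 4.84 kg.
That is within the Category TX road limit of 5 kg.
Category FS net quantity: (two 0.8 oz packs = 45.44 g) + (two 0.5 oz packs = 28.4 g) = 73.84 g.
That is within the Category FS road limit of 100 g.
The segregation rule (Category LB with Category FG) does not apply to Category TX with Category FS.
Every hazard category is within its road limit and no segregation rule is violated.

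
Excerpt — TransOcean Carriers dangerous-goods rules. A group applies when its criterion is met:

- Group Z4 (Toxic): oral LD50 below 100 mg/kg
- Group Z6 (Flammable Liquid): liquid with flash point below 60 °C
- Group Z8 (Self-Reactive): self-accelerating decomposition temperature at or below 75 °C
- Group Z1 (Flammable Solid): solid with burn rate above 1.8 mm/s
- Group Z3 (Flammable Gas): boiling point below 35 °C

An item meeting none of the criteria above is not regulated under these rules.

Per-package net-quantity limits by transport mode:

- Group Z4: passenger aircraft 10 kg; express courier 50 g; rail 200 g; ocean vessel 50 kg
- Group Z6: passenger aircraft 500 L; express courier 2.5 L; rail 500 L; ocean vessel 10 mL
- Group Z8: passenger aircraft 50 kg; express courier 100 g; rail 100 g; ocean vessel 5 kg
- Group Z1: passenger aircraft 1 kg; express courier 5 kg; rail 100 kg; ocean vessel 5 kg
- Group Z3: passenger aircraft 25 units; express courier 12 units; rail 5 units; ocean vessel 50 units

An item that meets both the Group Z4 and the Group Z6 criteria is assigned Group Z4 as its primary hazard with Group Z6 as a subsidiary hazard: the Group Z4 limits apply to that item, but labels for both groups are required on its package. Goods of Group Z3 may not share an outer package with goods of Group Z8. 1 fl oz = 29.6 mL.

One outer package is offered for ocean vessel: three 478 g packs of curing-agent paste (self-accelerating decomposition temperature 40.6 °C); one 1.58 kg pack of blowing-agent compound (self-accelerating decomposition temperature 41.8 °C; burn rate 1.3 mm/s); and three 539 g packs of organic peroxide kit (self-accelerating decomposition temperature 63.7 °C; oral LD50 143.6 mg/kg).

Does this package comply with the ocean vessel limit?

Curing-agent paste: self-accelerating decomposition temperature 40.6 °C ≤ 75 °C → Group Z8 (Self-Reactive).
The blowing-agent compound has self-accelerating decomposition temperature 41.8 °C, which is ≤ 75 °C, so it is Group Z8 (Self-Reactive).
Organic peroxide kit: self-accelerating decomposition temperature 63.7 °C ≤ 75 °C → Group Z8 (Self-Reactive).
Total Group Z8: (three 478 g packs = 1.434 kg) + 1.58 kg + (three 539 g packs = 1.617 kg) = 4.631 kg.
That is within the Group Z8 ocean vessel limit of 5 kg.

Yes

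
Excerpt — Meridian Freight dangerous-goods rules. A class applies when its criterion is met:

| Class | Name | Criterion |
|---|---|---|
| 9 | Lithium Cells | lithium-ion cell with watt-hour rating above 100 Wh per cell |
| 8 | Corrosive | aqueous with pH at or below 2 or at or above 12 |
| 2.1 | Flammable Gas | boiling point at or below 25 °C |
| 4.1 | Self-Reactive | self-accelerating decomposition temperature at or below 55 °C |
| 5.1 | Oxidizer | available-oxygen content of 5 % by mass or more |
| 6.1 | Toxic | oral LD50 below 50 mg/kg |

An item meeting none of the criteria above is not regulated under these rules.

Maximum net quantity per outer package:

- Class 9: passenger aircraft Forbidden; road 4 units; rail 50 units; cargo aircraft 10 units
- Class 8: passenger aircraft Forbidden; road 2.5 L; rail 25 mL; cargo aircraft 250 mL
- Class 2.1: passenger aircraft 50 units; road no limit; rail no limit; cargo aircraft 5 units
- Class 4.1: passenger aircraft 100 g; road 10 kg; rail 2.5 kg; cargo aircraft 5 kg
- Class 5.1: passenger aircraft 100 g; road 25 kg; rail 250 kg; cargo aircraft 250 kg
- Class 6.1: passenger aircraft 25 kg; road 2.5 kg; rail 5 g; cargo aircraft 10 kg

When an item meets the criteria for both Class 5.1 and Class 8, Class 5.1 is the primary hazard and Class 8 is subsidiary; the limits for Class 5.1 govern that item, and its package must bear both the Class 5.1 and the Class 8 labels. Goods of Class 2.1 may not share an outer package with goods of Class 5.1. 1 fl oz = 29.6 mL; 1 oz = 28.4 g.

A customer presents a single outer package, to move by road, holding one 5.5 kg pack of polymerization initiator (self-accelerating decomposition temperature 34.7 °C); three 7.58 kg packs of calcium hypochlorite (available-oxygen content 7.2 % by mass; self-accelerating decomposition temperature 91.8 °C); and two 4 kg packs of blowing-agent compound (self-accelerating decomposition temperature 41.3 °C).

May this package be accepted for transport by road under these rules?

Polymerization initiator: self-accelerating decomposition temperature 34.7 °C ≤ 55 °C → Class 4.1 (Self-Reactive).
The calcium hypochlorite has available-oxygen content 7.2 % by mass, which is ≥ 5 % by mass, so it is Class 5.1 (Oxidizer).
Self-accelerating decomposition temperature 41.3 °C meets the Class 4.1 criterion (Self-Reactive), so the blowing-agent compound is Class 4.1.
Class 4.1 net quantity: 5.5 kg + (two 4 kg packs = 8 kg) = 13.5 kg.
13.5 kg > 10 kg (road limit, Class 4.1) — over the limit.
Class 5.1 quantity: three 7.58 kg packs = 22.74 kg.
22.74 kg ≤ 25 kg (road limit, Class 5.1) — within limit.
The segregation rule (Class 2.1 with Class 5.1) does not apply to Class 4.1 with Class 5.1.

No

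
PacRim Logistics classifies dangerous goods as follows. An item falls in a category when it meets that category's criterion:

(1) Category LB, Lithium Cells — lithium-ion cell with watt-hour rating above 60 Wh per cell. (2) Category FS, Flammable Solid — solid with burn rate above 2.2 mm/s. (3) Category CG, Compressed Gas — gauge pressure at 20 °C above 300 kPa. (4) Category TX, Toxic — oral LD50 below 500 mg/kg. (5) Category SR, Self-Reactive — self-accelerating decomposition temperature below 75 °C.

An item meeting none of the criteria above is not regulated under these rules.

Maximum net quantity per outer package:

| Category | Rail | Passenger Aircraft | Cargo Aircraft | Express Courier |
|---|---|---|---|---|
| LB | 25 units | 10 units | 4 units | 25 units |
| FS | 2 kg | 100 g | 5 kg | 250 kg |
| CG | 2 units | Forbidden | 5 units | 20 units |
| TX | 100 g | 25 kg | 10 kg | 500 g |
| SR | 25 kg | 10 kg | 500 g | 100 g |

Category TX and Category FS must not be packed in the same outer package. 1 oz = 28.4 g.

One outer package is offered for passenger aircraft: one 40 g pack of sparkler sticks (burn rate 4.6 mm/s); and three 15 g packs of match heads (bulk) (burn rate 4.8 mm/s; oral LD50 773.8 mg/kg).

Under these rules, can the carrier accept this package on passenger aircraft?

With burn rate 4.6 mm/s (> 2.2 mm/s), the sparkler sticks fall in Category FS.
The match heads (bulk) have burn rate 4.8 mm/s, which is > 2.2 mm/s, so they are Category FS (Flammable Solid).
Total Category FS: 40 g + (three 15 g packs = 45 g) = 85 g.
85 g is within the passenger aircraft limit of 100 g for Category FS.

Yes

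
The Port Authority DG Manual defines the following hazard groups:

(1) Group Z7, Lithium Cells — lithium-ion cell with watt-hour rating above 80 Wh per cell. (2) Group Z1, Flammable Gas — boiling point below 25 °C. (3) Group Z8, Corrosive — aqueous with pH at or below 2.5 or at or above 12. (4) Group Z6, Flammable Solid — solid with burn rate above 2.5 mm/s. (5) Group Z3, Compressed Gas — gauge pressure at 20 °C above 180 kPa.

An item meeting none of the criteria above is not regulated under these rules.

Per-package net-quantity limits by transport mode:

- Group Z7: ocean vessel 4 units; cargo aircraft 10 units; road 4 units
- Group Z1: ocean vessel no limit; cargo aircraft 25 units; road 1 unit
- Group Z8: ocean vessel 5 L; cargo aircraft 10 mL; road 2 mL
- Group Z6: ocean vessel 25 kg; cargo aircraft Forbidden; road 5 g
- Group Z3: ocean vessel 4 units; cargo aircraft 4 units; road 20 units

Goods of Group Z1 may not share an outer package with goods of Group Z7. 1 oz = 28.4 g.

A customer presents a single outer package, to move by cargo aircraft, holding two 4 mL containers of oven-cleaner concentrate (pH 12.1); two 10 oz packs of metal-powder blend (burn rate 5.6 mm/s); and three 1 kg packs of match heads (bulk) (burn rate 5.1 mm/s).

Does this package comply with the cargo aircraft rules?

No

With pH 12.1 (≥ 12), the oven-cleaner concentrate falls in Group Z8.
Metal-powder blend: burn rate 5.6 mm/s > 2.5 mm/s → Group Z6 (Flammable Solid).
Match heads (bulk): burn rate 5.1 mm/s > 2.5 mm/s → Group Z6 (Flammable Solid).
Group Z6 net quantity: (two 10 oz packs = 568 g) + (three 1 kg packs = 3 kg) = 3.568 kg.
By cargo aircraft, Group Z6 is Forbidden regardless of quantity.
Group Z8 quantity: two 4 mL containers = 8 mL.
8 mL ≤ 10 mL (cargo aircraft limit, Group Z8) — within limit.
The segregation rule (Group Z1 with Group Z7) does not apply to Group Z6 with Group Z8.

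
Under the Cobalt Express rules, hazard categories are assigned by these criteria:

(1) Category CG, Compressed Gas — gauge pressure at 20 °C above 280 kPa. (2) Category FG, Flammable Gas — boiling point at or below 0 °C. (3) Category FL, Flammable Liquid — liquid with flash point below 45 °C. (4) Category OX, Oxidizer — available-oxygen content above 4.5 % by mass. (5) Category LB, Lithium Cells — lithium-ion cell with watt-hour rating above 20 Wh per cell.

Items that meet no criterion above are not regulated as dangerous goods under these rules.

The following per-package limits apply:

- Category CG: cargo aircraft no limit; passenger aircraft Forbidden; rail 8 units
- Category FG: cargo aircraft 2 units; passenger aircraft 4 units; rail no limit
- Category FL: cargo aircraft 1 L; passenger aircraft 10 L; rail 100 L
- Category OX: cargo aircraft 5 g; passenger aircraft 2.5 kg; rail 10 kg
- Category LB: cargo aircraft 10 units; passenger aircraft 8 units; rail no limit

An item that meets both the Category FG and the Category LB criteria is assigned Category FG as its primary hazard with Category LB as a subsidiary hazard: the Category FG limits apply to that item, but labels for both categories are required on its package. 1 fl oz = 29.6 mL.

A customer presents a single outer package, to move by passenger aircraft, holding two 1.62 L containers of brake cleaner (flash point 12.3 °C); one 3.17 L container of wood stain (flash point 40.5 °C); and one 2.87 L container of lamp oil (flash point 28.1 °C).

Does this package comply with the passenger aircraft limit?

Yes

Brake cleaner: flash point 12.3 °C < 45 °C → Category FL (Flammable Liquid).
Wood stain: flash point 40.5 °C < 45 °C → Category FL (Flammable Liquid).
Flash point 28.1 °C meets the Category FL criterion (Flammable Liquid), so the lamp oil is Category FL.
Category FL net quantity: (two 1.62 L containers = 3.24 L) + 3.17 L + 2.87 L = 9.28 L.
9.28 L is within the passenger aircraft limit of 10 L for Category FL.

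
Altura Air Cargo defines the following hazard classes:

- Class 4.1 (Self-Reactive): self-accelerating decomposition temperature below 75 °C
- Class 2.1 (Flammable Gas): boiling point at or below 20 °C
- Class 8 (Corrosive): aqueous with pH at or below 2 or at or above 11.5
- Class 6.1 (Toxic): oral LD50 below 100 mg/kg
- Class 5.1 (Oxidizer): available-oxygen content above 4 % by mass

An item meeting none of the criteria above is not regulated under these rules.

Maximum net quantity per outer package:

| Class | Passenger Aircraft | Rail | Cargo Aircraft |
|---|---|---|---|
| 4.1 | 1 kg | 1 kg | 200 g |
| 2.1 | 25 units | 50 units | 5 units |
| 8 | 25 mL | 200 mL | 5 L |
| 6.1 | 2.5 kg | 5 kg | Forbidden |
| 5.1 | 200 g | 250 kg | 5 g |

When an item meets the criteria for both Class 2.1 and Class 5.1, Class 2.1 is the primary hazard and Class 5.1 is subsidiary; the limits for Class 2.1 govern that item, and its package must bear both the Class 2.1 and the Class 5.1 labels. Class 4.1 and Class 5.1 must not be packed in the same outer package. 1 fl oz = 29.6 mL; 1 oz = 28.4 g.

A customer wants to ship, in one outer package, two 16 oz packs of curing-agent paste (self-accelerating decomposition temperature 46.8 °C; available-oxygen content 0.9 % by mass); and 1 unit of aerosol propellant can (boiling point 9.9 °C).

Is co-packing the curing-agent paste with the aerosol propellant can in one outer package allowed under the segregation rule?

Yes

With self-accelerating decomposition temperature 46.8 °C (< 75 °C), the curing-agent paste falls in Class 4.1.
The aerosol propellant can has boiling point 9.9 °C, which is ≤ 20 °C, so it is Class 2.1 (Flammable Gas).
No segregation rule bars Class 4.1 with Class 2.1.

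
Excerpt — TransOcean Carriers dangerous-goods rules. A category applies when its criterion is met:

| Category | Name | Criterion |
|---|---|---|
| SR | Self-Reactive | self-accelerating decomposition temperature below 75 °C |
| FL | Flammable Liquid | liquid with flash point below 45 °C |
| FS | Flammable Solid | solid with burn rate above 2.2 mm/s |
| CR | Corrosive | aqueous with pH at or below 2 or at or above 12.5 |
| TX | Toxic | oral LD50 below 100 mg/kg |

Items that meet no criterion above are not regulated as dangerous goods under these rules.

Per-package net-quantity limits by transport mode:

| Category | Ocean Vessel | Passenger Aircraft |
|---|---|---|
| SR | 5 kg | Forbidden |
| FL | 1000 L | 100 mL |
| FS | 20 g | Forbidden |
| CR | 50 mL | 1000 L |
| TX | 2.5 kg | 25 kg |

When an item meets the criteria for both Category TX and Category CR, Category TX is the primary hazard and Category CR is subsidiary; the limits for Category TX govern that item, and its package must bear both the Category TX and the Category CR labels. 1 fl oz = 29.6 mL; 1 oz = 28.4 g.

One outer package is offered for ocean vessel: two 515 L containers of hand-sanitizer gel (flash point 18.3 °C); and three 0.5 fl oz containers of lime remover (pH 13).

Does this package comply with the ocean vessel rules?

No

Hand-sanitizer gel: flash point 18.3 °C < 45 °C → Category FL (Flammable Liquid).
With pH 13 (≥ 12.5), the lime remover falls in Category CR.
Category FL quantity: two 515 L containers = 1030 L.
1030 L exceeds the ocean vessel limit of 1000 L for Category FL.
Category CR quantity: three 0.5 fl oz containers = 44.4 mL.
That is within the Category CR ocean vessel limit of 50 mL.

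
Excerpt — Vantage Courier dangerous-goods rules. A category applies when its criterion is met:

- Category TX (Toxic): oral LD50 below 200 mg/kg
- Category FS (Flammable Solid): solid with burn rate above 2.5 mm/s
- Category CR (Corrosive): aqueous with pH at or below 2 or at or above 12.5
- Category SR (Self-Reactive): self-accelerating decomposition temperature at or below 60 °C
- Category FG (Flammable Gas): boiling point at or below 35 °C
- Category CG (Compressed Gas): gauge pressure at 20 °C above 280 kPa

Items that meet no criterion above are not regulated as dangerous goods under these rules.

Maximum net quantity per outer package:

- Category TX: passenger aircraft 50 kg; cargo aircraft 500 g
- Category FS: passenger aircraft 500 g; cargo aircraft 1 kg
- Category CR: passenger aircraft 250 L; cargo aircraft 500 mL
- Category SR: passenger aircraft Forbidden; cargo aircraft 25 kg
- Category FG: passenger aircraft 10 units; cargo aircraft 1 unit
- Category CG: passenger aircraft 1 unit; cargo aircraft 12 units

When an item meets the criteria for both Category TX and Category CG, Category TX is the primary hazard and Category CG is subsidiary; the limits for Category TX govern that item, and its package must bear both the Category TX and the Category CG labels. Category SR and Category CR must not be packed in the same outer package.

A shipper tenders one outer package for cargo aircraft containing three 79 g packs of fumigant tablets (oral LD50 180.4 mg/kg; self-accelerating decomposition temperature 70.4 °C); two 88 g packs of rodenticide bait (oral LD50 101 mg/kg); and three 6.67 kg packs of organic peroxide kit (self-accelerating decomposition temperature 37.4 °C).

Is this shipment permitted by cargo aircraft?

With oral LD50 180.4 mg/kg (< 200 mg/kg), the fumigant tablets fall in Category TX.
The rodenticide bait has oral LD50 101 mg/kg, which is < 200 mg/kg, so it is Category TX (Toxic).
Organic peroxide kit: self-accelerating decomposition temperature 37.4 °C ≤ 60 °C → Category SR (Self-Reactive).
Total Category TX: (three 79 g packs = 237 g) + (two 88 g packs = 176 g) = 413 g.
That is within the Category TX cargo aircraft limit of 500 g.
Category SR quantity: three 6.67 kg packs = 20.01 kg.
20.01 kg is within the cargo aircraft limit of 25 kg for Category SR.
The segregation rule (Category SR with Category CR) does not apply to Category TX with Category SR.
Every hazard category is within its cargo aircraft limit and no segregation rule is violated.

Yes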